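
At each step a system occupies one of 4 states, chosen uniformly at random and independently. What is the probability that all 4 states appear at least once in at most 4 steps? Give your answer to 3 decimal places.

0.094

By inclusion–exclusion over which states are missing,
P(all seen) = Σ_{j=0}^{4} (-1)^j C(4,j)((4-j)/4)^4
= 1.0000 - 1.2656 + 0.3750 - 0.0156 + 0.0000
= 0.0938.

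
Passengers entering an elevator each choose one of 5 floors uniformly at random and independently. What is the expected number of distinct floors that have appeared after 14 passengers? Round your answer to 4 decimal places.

4.7801

For each floor, P(seen in 14 passengers) = 1 - (4/5)^14 = 0.95602.
By linearity of expectation, E[distinct seen] = 5·(1 - (4/5)^14) = 4.78010.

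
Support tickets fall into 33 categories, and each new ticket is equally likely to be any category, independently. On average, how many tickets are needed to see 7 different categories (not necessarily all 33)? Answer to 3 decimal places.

With k distinct categories already seen, the next new one arrives after an expected 33/(33-k) tickets.
Sum over k = 0,...,6: E = 33/33 + 33/32 + 33/31 + ... + 33/28 + 33/27 = 7.7345.

7.734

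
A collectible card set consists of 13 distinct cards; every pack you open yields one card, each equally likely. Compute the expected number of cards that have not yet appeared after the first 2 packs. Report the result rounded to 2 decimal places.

For each card, P(unseen after 2) = (12/13)^2 = 0.852.
By linearity of expectation, E[unseen] = 13·(12/13)^2 = 11.077.

11.08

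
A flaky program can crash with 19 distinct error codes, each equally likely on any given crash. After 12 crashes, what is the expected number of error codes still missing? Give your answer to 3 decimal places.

For each error code, P(unseen after 12) = (18/19)^12 = 0.5227.
By linearity of expectation, E[unseen] = 19·(18/19)^12 = 9.9307.

9.931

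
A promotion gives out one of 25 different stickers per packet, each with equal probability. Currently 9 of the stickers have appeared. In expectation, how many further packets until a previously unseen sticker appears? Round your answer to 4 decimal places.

1.5625

The number of packets until the next new sticker is geometric with success probability 16/25, so its mean is 25/16.
E = 25/16 = 1.56250.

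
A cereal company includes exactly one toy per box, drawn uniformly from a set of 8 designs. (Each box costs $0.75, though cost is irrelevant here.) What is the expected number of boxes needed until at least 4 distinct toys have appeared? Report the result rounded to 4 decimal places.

5.0762

With k distinct toys already seen, the next new one arrives after an expected 8/(8-k) boxes.
Sum over k = 0,...,3: E = 8/8 + 8/7 + 8/6 + 8/5 = 5.07619.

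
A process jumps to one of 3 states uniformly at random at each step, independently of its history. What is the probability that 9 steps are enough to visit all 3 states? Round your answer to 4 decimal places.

By inclusion–exclusion over which states are missing,
P(all seen) = Σ_{j=0}^{3} (-1)^j C(3,j)((3-j)/3)^9
= 1.00000 - 0.07804 + 0.00015 - 0.00000
= 0.92212.

0.9221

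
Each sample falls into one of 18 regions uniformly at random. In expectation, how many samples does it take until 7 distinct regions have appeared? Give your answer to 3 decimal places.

Going from k to k+1 distinct takes a geometric number of samples with mean 18/(18-k).
Sum over k = 0,...,6: E = 18/18 + 18/17 + 18/16 + ... + 18/13 + 18/12 = 8.5542.

8.554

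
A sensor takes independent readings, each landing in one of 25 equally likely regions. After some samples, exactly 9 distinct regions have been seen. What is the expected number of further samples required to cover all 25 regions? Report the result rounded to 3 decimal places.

84.518

The wait to go from k to k+1 distinct regions is geometric with mean 25/(25-k).
Sum over k = 9,...,24: E = 25/16 + 25/15 + 25/14 + ... + 25/2 + 25/1 = 84.5182.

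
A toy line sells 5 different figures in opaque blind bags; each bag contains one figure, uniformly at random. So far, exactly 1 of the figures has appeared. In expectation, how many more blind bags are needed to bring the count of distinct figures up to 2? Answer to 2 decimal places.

From k distinct to k+1 distinct takes on average 5/(5-k) blind bags.
Only the k = 1 term is needed: E = 5/4 = 1.250.

1.25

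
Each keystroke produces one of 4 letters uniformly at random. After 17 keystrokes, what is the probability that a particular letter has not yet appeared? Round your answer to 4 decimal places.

0.0075

On each keystroke the fixed letter fails to appear with probability 3/4.
P(still missing after 17) = (3/4)^17 = 0.00752.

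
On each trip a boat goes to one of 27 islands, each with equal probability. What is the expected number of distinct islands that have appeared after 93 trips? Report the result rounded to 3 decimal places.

26.193

For each island, P(seen in 93 trips) = 1 - (26/27)^93 = 0.9701.
By linearity of expectation, E[distinct seen] = 27·(1 - (26/27)^93) = 26.1927.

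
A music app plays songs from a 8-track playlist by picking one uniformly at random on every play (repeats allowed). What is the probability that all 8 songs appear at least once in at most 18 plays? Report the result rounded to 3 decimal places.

0.423

By inclusion–exclusion over which songs are missing,
P(all seen) = Σ_{j=0}^{8} (-1)^j C(8,j)((8-j)/8)^18
= 1.0000 - 0.7232 + 0.1579 - 0.0119 + 0.0003 - 0.0000 + 0.0000 - 0.0000 + 0.0000
= 0.4231.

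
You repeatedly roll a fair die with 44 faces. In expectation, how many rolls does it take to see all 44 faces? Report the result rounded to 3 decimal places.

The wait to go from k to k+1 distinct faces is geometric with mean 44/(44-k).
E[T] = 44/44 + 44/43 + 44/42 + ... + 44/2 + 44/1 = 44·H_{44}.
H_{44} = 4.3727, so E[T] = 192.3999.

192.400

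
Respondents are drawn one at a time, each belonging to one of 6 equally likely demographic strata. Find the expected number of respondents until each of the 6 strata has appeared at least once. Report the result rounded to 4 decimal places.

14.7000

After k distinct strata have appeared, the next respondent gives a new one with probability (6-k)/6, so the expected wait for the (k+1)-th is 6/(6-k).
E[T] = 6/6 + 6/5 + 6/4 + 6/3 + 6/2 + 6/1 = 6·H_{6}.
H_{6} = 2.45000, so E[T] = 14.70000.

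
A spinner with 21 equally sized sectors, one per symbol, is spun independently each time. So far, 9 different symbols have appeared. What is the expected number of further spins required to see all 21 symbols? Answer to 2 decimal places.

From k distinct to k+1 distinct takes on average 21/(21-k) spins.
Sum over k = 9,...,20: E = 21/12 + 21/11 + 21/10 + ... + 21/2 + 21/1 = 65.167.

65.17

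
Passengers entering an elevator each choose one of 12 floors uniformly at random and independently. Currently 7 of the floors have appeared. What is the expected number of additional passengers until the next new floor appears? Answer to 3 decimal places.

2.400

The number of passengers until the next new floor is geometric with success probability 5/12, so its mean is 12/5.
E = 12/5 = 2.4000.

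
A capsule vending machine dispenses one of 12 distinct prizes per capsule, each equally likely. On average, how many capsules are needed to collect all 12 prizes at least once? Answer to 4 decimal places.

Split into phases: going from k distinct to k+1 distinct takes on average 12/(12-k) capsules.
E[T] = 12/12 + 12/11 + 12/10 + ... + 12/2 + 12/1 = 12·H_{12}.
H_{12} = 3.10321, so E[T] = 37.23853.

37.2385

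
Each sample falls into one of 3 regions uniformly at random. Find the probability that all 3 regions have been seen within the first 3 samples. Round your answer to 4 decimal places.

0.2222

By inclusion–exclusion over which regions are missing,
P(all seen) = Σ_{j=0}^{3} (-1)^j C(3,j)((3-j)/3)^3
= 1.00000 - 0.88889 + 0.11111 - 0.00000
= 0.22222.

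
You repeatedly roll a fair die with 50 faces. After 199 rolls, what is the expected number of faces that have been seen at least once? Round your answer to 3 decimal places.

For each face, P(seen in 199 rolls) = 1 - (49/50)^199 = 0.9821.
By linearity of expectation, E[distinct seen] = 50·(1 - (49/50)^199) = 49.1027.

49.103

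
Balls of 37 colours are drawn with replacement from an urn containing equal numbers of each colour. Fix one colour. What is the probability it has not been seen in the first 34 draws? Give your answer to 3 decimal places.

On each draw the fixed colour fails to appear with probability 36/37.
P(still missing after 34) = (36/37)^34 = 0.3939.

0.394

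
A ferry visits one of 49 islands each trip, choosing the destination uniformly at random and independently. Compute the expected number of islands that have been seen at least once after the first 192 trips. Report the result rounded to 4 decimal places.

48.0649

For each island, P(seen in 192 trips) = 1 - (48/49)^192 = 0.98092.
By linearity of expectation, E[distinct seen] = 49·(1 - (48/49)^192) = 48.06488.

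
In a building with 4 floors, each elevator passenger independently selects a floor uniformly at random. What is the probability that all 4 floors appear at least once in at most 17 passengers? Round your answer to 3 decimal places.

By inclusion–exclusion over which floors are missing,
P(all seen) = Σ_{j=0}^{4} (-1)^j C(4,j)((4-j)/4)^17
= 1.0000 - 0.0301 + 0.0000 - 0.0000 + 0.0000
= 0.9700.

0.970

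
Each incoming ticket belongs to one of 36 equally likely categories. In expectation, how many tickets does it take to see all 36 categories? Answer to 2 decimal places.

After k distinct categories have appeared, the next ticket gives a new one with probability (36-k)/36, so the expected wait for the (k+1)-th is 36/(36-k).
E[T] = 36/36 + 36/35 + 36/34 + ... + 36/2 + 36/1 = 36·H_{36}.
H_{36} = 4.175, so E[T] = 150.284.

150.28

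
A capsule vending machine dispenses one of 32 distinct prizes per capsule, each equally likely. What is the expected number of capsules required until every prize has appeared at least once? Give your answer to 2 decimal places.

129.87

After k distinct prizes have appeared, the next capsule gives a new one with probability (32-k)/32, so the expected wait for the (k+1)-th is 32/(32-k).
E[T] = 32/32 + 32/31 + 32/30 + ... + 32/2 + 32/1 = 32·H_{32}.
H_{32} = 4.058, so E[T] = 129.872.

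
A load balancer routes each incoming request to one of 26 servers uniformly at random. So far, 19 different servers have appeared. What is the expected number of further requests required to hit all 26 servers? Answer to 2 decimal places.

67.41

The wait to go from k to k+1 distinct servers is geometric with mean 26/(26-k).
Sum over k = 19,...,25: E = 26/7 + 26/6 + 26/5 + ... + 26/2 + 26/1 = 67.414.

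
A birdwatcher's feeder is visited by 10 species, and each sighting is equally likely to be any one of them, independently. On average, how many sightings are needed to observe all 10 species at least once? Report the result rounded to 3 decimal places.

29.290

The wait to go from k to k+1 distinct species is geometric with mean 10/(10-k).
E[T] = 10/10 + 10/9 + 10/8 + ... + 10/2 + 10/1 = 10·H_{10}.
H_{10} = 2.9290, so E[T] = 29.2897.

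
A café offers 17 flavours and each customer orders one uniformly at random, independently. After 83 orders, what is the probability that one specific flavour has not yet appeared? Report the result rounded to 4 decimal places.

0.0065

Each order misses the fixed flavour with probability (17-1)/17 = 16/17, independently.
P(still missing after 83) = (16/17)^83 = 0.00653.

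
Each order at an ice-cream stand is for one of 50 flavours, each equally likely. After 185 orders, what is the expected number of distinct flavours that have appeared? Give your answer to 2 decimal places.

For each flavour, P(seen in 185 orders) = 1 - (49/50)^185 = 0.976.
By linearity of expectation, E[distinct seen] = 50·(1 - (49/50)^185) = 48.809.

48.81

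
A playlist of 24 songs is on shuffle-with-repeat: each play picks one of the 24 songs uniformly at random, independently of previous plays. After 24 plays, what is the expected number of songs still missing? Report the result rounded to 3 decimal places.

For each song, P(unseen after 24) = (23/24)^24 = 0.3601.
By linearity of expectation, E[unseen] = 24·(23/24)^24 = 8.6419.

8.642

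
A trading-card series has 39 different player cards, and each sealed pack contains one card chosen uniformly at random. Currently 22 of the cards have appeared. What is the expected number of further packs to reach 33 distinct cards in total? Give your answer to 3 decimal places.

The wait to go from k to k+1 distinct cards is geometric with mean 39/(39-k).
Sum over k = 22,...,32: E = 39/17 + 39/16 + 39/15 + ... + 39/8 + 39/7 = 38.5925.

38.593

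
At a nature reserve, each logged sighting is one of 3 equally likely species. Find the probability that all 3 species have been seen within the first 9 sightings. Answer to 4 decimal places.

Let A_i be the event that species i is missing after 9 sightings. By inclusion–exclusion on the A_i,
P(all seen) = Σ_{j=0}^{3} (-1)^j C(3,j)((3-j)/3)^9
= 1.00000 - 0.07804 + 0.00015 - 0.00000
= 0.92212.

0.9221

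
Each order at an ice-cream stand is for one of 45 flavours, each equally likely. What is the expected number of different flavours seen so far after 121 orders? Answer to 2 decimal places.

For each flavour, P(seen in 121 orders) = 1 - (44/45)^121 = 0.934.
By linearity of expectation, E[distinct seen] = 45·(1 - (44/45)^121) = 42.033.

42.03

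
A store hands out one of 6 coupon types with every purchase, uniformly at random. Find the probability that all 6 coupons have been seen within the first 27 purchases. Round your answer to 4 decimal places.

By inclusion–exclusion over which coupons are missing,
P(all seen) = Σ_{j=0}^{6} (-1)^j C(6,j)((6-j)/6)^27
= 1.00000 - 0.04368 + 0.00026 - 0.00000 + 0.00000 - 0.00000 + 0.00000
= 0.95659.

0.9566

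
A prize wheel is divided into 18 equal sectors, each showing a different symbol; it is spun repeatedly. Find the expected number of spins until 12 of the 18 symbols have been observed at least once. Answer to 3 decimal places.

18.812

With k distinct symbols already seen, the next new one arrives after an expected 18/(18-k) spins.
Sum over k = 0,...,11: E = 18/18 + 18/17 + 18/16 + ... + 18/8 + 18/7 = 18.8119.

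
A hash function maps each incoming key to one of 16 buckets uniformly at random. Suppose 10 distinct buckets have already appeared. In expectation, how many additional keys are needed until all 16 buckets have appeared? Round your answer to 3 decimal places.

39.200

With k distinct buckets already seen, the next new one takes an expected 16/(16-k) keys.
Sum over k = 10,...,15: E = 16/6 + 16/5 + 16/4 + 16/3 + 16/2 + 16/1 = 39.2000.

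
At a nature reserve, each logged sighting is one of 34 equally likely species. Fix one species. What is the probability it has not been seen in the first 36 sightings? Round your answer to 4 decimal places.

Each sighting misses the fixed species with probability (34-1)/34 = 33/34, independently.
P(still missing after 36) = (33/34)^36 = 0.34140.

0.3414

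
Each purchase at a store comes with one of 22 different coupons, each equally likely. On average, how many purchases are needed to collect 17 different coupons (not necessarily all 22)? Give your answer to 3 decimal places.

Going from k to k+1 distinct takes a geometric number of purchases with mean 22/(22-k).
Sum over k = 0,...,16: E = 22/22 + 22/21 + 22/20 + ... + 22/7 + 22/6 = 30.9646.

30.965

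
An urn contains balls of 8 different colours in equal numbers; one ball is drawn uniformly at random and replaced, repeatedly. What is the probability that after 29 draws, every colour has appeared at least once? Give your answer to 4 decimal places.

Let A_i be the event that colour i is missing after 29 draws. By inclusion–exclusion on the A_i,
P(all seen) = Σ_{j=0}^{8} (-1)^j C(8,j)((8-j)/8)^29
= 1.00000 - 0.16647 + 0.00667 - 0.00007 + 0.00000 - 0.00000 + 0.00000 - 0.00000 + 0.00000
= 0.84013.

0.8401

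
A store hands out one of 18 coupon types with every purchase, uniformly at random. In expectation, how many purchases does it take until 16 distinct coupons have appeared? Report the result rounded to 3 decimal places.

35.912

Going from k to k+1 distinct takes a geometric number of purchases with mean 18/(18-k).
Sum over k = 0,...,15: E = 18/18 + 18/17 + 18/16 + ... + 18/4 + 18/3 = 35.9119.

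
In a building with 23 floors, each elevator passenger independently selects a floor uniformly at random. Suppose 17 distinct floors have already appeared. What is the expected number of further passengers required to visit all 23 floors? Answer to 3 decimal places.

56.350

The wait to go from k to k+1 distinct floors is geometric with mean 23/(23-k).
Sum over k = 17,...,22: E = 23/6 + 23/5 + 23/4 + 23/3 + 23/2 + 23/1 = 56.3500.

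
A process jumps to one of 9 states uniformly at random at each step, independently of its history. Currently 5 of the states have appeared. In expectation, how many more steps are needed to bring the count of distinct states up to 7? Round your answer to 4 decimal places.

5.2500

The wait to go from k to k+1 distinct states is geometric with mean 9/(9-k).
Sum over k = 5,...,6: E = 9/4 + 9/3 = 5.25000.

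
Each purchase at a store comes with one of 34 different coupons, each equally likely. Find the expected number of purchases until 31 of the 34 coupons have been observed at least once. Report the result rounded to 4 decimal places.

77.6858

Going from k to k+1 distinct takes a geometric number of purchases with mean 34/(34-k).
Sum over k = 0,...,30: E = 34/34 + 34/33 + 34/32 + ... + 34/5 + 34/4 = 77.68581.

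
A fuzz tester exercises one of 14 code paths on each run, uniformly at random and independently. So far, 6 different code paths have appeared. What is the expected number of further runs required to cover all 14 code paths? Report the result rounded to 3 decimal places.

The wait to go from k to k+1 distinct code paths is geometric with mean 14/(14-k).
Sum over k = 6,...,13: E = 14/8 + 14/7 + 14/6 + ... + 14/2 + 14/1 = 38.0500.

38.050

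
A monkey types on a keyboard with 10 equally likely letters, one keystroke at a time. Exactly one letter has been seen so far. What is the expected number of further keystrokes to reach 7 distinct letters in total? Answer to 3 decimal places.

With k distinct letters already seen, the next new one takes an expected 10/(10-k) keystrokes.
Sum over k = 1,...,6: E = 10/9 + 10/8 + 10/7 + 10/6 + 10/5 + 10/4 = 9.9563.

9.956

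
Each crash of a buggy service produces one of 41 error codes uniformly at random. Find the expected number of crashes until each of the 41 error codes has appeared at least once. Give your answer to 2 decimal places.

The wait to go from k to k+1 distinct error codes is geometric with mean 41/(41-k).
E[T] = 41/41 + 41/40 + 41/39 + ... + 41/2 + 41/1 = 41·H_{41}.
H_{41} = 4.303, so E[T] = 176.420.

176.42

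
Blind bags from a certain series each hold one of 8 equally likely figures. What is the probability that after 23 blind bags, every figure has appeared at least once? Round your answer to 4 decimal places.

0.6654

Let A_i be the event that figure i is missing after 23 blind bags. By inclusion–exclusion on the A_i,
P(all seen) = Σ_{j=0}^{8} (-1)^j C(8,j)((8-j)/8)^23
= 1.00000 - 0.37092 + 0.03746 - 0.00113 + 0.00001 - 0.00000 + 0.00000 - 0.00000 + 0.00000
= 0.66542.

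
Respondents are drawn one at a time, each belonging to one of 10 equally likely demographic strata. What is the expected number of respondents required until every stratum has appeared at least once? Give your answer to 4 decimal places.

Split into phases: going from k distinct to k+1 distinct takes on average 10/(10-k) respondents.
E[T] = 10/10 + 10/9 + 10/8 + ... + 10/2 + 10/1 = 10·H_{10}.
H_{10} = 2.92897, so E[T] = 29.28968.

29.2897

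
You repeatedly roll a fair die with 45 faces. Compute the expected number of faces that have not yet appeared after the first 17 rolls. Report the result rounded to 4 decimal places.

For each face, P(unseen after 17) = (44/45)^17 = 0.68247.
By linearity of expectation, E[unseen] = 45·(44/45)^17 = 30.71109.

30.7111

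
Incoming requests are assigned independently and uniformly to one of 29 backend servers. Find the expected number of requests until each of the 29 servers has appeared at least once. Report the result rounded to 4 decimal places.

Split into phases: going from k distinct to k+1 distinct takes on average 29/(29-k) requests.
E[T] = 29/29 + 29/28 + 29/27 + ... + 29/2 + 29/1 = 29·H_{29}.
H_{29} = 3.96165, so E[T] = 114.88796.

114.8880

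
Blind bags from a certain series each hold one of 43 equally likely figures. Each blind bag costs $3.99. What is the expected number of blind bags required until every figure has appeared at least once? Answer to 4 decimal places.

187.0499

Split into phases: going from k distinct to k+1 distinct takes on average 43/(43-k) blind bags.
E[T] = 43/43 + 43/42 + 43/41 + ... + 43/2 + 43/1 = 43·H_{43}.
H_{43} = 4.35000, so E[T] = 187.04994.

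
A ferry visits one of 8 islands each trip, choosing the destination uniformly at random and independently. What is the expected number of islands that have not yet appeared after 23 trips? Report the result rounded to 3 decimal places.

0.371

For each island, P(unseen after 23) = (7/8)^23 = 0.0464.
By linearity of expectation, E[unseen] = 8·(7/8)^23 = 0.3709.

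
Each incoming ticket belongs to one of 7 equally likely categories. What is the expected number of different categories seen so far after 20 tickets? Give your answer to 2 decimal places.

6.68

For each category, P(seen in 20 tickets) = 1 - (6/7)^20 = 0.954.
By linearity of expectation, E[distinct seen] = 7·(1 - (6/7)^20) = 6.679.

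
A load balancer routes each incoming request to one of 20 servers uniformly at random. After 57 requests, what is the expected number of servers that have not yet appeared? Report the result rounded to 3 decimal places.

For each server, P(unseen after 57) = (19/20)^57 = 0.0537.
By linearity of expectation, E[unseen] = 20·(19/20)^57 = 1.0747.

1.075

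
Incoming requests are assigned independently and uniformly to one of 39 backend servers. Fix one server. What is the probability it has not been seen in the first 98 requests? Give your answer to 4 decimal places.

0.0784

Each request misses the fixed server with probability (39-1)/39 = 38/39, independently.
P(still missing after 98) = (38/39)^98 = 0.07843.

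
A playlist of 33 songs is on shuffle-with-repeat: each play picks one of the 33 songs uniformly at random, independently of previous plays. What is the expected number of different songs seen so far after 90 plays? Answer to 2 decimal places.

30.93

For each song, P(seen in 90 plays) = 1 - (32/33)^90 = 0.937.
By linearity of expectation, E[distinct seen] = 33·(1 - (32/33)^90) = 30.931.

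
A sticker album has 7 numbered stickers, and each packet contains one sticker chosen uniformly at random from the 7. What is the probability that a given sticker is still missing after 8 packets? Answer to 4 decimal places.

0.2914

On each packet the fixed sticker fails to appear with probability 6/7.
P(still missing after 8) = (6/7)^8 = 0.29136.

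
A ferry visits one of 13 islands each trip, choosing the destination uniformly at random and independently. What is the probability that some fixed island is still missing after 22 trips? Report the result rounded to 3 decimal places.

0.172

Each trip misses the fixed island with probability (13-1)/13 = 12/13, independently.
P(still missing after 22) = (12/13)^22 = 0.1719.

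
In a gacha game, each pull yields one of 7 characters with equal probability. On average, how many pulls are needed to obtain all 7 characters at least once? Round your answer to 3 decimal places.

18.150

After k distinct characters have appeared, the next pull gives a new one with probability (7-k)/7, so the expected wait for the (k+1)-th is 7/(7-k).
E[T] = 7/7 + 7/6 + 7/5 + ... + 7/2 + 7/1 = 7·H_{7}.
H_{7} = 2.5929, so E[T] = 18.1500.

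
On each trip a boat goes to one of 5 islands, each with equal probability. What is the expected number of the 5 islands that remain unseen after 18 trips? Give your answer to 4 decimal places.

0.0901

For each island, P(unseen after 18) = (4/5)^18 = 0.01801.
By linearity of expectation, E[unseen] = 5·(4/5)^18 = 0.09007.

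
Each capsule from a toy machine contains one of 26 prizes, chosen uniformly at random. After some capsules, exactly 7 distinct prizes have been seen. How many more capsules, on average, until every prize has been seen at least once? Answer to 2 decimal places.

92.24

From k distinct to k+1 distinct takes on average 26/(26-k) capsules.
Sum over k = 7,...,25: E = 26/19 + 26/18 + 26/17 + ... + 26/2 + 26/1 = 92.241.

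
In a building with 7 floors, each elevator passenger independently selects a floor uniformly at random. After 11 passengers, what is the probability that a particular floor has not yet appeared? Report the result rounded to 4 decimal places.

On each passenger the fixed floor fails to appear with probability 6/7.
P(still missing after 11) = (6/7)^11 = 0.18348.

0.1835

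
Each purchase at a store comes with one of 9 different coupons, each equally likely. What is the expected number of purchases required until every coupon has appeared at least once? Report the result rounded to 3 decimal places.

The wait to go from k to k+1 distinct coupons is geometric with mean 9/(9-k).
E[T] = 9/9 + 9/8 + 9/7 + ... + 9/2 + 9/1 = 9·H_{9}.
H_{9} = 2.8290, so E[T] = 25.4607.

25.461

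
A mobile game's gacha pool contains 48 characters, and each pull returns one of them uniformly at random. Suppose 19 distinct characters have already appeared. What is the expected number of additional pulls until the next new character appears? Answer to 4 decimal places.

Each pull yields a new character with probability (48-19)/48 = 29/48, so the wait is geometric with mean 48/29.
E = 48/29 = 1.65517.

1.6552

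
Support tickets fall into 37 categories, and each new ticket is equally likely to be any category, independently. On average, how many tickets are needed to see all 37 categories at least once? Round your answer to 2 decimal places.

155.46

Split into phases: going from k distinct to k+1 distinct takes on average 37/(37-k) tickets.
E[T] = 37/37 + 37/36 + 37/35 + ... + 37/2 + 37/1 = 37·H_{37}.
H_{37} = 4.202, so E[T] = 155.459.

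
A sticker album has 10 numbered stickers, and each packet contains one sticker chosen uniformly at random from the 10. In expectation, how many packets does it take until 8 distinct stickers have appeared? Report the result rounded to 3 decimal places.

With k distinct stickers already seen, the next new one arrives after an expected 10/(10-k) packets.
Sum over k = 0,...,7: E = 10/10 + 10/9 + 10/8 + ... + 10/4 + 10/3 = 14.2897.

14.290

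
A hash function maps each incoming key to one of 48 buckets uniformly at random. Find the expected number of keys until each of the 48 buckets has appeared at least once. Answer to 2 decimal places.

214.02

The wait to go from k to k+1 distinct buckets is geometric with mean 48/(48-k).
E[T] = 48/48 + 48/47 + 48/46 + ... + 48/2 + 48/1 = 48·H_{48}.
H_{48} = 4.459, so E[T] = 214.022.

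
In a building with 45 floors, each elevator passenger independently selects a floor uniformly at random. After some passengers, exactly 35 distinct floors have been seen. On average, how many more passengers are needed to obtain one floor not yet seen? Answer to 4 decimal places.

4.5000

Each passenger yields a new floor with probability (45-35)/45 = 10/45, so the wait is geometric with mean 45/10.
E = 45/10 = 4.50000.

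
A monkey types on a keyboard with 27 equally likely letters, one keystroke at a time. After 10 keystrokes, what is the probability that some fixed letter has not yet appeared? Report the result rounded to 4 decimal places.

0.6856

Each keystroke misses the fixed letter with probability (27-1)/27 = 26/27, independently.
P(still missing after 10) = (26/27)^10 = 0.68564.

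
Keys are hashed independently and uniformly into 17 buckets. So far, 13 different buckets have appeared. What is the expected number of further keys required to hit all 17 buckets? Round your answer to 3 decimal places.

With k distinct buckets already seen, the next new one takes an expected 17/(17-k) keys.
Sum over k = 13,...,16: E = 17/4 + 17/3 + 17/2 + 17/1 = 35.4167.

35.417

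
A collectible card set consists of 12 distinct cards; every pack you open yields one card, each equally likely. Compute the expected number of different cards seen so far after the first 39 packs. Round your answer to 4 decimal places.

For each card, P(seen in 39 packs) = 1 - (11/12)^39 = 0.96641.
By linearity of expectation, E[distinct seen] = 12·(1 - (11/12)^39) = 11.59689.

11.5969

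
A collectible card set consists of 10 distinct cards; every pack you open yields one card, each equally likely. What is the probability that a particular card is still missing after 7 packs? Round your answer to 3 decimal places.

On each pack the fixed card fails to appear with probability 9/10.
P(still missing after 7) = (9/10)^7 = 0.4783.

0.478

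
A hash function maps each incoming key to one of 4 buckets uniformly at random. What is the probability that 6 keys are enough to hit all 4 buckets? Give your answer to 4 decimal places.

0.3809

Let A_i be the event that bucket i is missing after 6 keys. By inclusion–exclusion on the A_i,
P(all seen) = Σ_{j=0}^{4} (-1)^j C(4,j)((4-j)/4)^6
= 1.00000 - 0.71191 + 0.09375 - 0.00098 + 0.00000
= 0.38086.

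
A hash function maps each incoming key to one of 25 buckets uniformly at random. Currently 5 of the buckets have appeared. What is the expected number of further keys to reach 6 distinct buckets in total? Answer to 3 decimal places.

1.250

With k distinct buckets already seen, the next new one takes an expected 25/(25-k) keys.
Only the k = 5 term is needed: E = 25/20 = 1.2500.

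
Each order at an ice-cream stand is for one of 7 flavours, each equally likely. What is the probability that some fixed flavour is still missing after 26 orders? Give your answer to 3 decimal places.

On each order the fixed flavour fails to appear with probability 6/7.
P(still missing after 26) = (6/7)^26 = 0.0182.

0.018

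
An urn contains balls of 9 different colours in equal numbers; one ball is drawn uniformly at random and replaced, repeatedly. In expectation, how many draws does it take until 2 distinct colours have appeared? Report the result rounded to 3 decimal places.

2.125

With k distinct colours already seen, the next new one arrives after an expected 9/(9-k) draws.
Sum over k = 0,...,1: E = 9/9 + 9/8 = 2.1250.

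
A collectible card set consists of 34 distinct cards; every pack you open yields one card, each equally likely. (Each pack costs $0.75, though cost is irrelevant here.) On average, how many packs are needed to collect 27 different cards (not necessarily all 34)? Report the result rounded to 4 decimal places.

51.8620

Going from k to k+1 distinct takes a geometric number of packs with mean 34/(34-k).
Sum over k = 0,...,26: E = 34/34 + 34/33 + 34/32 + ... + 34/9 + 34/8 = 51.86200.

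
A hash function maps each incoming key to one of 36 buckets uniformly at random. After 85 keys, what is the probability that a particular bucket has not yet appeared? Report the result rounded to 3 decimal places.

Each key misses the fixed bucket with probability (36-1)/36 = 35/36, independently.
P(still missing after 85) = (35/36)^85 = 0.0912.

0.091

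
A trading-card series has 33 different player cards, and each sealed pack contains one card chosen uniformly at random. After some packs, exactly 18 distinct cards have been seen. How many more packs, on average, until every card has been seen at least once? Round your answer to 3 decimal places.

With k distinct cards already seen, the next new one takes an expected 33/(33-k) packs.
Sum over k = 18,...,32: E = 33/15 + 33/14 + 33/13 + ... + 33/2 + 33/1 = 109.5016.

109.502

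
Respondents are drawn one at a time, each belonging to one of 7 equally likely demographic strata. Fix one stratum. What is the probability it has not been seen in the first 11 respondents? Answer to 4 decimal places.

0.1835

On each respondent the fixed stratum fails to appear with probability 6/7.
P(still missing after 11) = (6/7)^11 = 0.18348.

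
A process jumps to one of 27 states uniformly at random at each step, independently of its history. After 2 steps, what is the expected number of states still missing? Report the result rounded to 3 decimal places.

25.037

For each state, P(unseen after 2) = (26/27)^2 = 0.9273.
By linearity of expectation, E[unseen] = 27·(26/27)^2 = 25.0370.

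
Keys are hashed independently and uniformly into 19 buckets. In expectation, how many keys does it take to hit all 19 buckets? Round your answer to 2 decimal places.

Split into phases: going from k distinct to k+1 distinct takes on average 19/(19-k) keys.
E[T] = 19/19 + 19/18 + 19/17 + ... + 19/2 + 19/1 = 19·H_{19}.
H_{19} = 3.548, so E[T] = 67.407.

67.41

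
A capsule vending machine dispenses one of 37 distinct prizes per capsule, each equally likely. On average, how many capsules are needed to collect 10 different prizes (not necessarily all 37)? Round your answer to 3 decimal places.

With k distinct prizes already seen, the next new one arrives after an expected 37/(37-k) capsules.
Sum over k = 0,...,9: E = 37/37 + 37/36 + 37/35 + ... + 37/29 + 37/28 = 11.4748.

11.475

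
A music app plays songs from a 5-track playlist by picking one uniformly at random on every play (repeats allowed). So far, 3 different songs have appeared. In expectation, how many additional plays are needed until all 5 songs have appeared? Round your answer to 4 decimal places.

From k distinct to k+1 distinct takes on average 5/(5-k) plays.
Sum over k = 3,...,4: E = 5/2 + 5/1 = 7.50000.

7.5000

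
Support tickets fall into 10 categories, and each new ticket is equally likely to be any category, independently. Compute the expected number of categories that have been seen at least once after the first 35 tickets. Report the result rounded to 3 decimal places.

For each category, P(seen in 35 tickets) = 1 - (9/10)^35 = 0.9750.
By linearity of expectation, E[distinct seen] = 10·(1 - (9/10)^35) = 9.7497.

9.750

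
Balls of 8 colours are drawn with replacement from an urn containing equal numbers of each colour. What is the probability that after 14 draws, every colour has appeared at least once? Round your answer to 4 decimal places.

Let A_i be the event that colour i is missing after 14 draws. By inclusion–exclusion on the A_i,
P(all seen) = Σ_{j=0}^{8} (-1)^j C(8,j)((8-j)/8)^14
= 1.00000 - 1.23368 + 0.49890 - 0.07772 + 0.00427 - 0.00006 + 0.00000 - 0.00000 + 0.00000
= 0.19172.

0.1917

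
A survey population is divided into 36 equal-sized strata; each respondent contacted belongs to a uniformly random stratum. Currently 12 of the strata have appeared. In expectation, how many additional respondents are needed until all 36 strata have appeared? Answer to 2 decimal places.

From k distinct to k+1 distinct takes on average 36/(36-k) respondents.
Sum over k = 12,...,35: E = 36/24 + 36/23 + 36/22 + ... + 36/2 + 36/1 = 135.934.

135.93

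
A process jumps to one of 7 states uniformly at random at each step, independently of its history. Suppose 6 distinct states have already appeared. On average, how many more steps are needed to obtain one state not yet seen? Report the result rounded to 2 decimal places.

Each step yields a new state with probability (7-6)/7 = 1/7, so the wait is geometric with mean 7/1.
E = 7/1 = 7.000.

7.00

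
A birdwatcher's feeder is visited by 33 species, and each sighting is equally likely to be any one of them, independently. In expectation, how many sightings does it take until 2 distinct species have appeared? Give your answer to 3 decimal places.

2.031

Going from k to k+1 distinct takes a geometric number of sightings with mean 33/(33-k).
Sum over k = 0,...,1: E = 33/33 + 33/32 = 2.0313.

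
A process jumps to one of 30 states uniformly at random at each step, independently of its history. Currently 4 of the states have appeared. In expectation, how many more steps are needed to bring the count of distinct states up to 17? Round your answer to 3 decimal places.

The wait to go from k to k+1 distinct states is geometric with mean 30/(30-k).
Sum over k = 4,...,16: E = 30/26 + 30/25 + 30/24 + ... + 30/15 + 30/14 = 20.2286.

20.229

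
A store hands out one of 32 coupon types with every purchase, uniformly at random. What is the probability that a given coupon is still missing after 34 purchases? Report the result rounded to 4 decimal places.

On each purchase the fixed coupon fails to appear with probability 31/32.
P(still missing after 34) = (31/32)^34 = 0.33978.

0.3398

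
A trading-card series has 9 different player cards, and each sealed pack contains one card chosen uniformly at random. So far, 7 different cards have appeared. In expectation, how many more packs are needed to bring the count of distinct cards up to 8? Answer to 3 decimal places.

4.500

The wait to go from k to k+1 distinct cards is geometric with mean 9/(9-k).
Only the k = 7 term is needed: E = 9/2 = 4.5000.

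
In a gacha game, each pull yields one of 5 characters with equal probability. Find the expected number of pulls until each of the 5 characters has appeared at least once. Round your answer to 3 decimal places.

11.417

The wait to go from k to k+1 distinct characters is geometric with mean 5/(5-k).
E[T] = 5/5 + 5/4 + 5/3 + 5/2 + 5/1 = 5·H_{5}.
H_{5} = 2.2833, so E[T] = 11.4167.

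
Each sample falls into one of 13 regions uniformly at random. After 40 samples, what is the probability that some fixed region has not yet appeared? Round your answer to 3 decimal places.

0.041

On each sample the fixed region fails to appear with probability 12/13.
P(still missing after 40) = (12/13)^40 = 0.0407.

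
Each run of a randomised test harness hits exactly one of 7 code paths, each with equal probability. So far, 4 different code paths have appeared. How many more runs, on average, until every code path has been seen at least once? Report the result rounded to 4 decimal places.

With k distinct code paths already seen, the next new one takes an expected 7/(7-k) runs.
Sum over k = 4,...,6: E = 7/3 + 7/2 + 7/1 = 12.83333.

12.8333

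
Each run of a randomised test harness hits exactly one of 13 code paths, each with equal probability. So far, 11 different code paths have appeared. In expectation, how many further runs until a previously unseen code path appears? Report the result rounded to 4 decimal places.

The number of runs until the next new code path is geometric with success probability 2/13, so its mean is 13/2.
E = 13/2 = 6.50000.

6.5000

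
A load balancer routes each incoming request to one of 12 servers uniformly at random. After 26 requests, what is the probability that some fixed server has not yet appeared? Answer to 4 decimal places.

0.1041

Each request misses the fixed server with probability (12-1)/12 = 11/12, independently.
P(still missing after 26) = (11/12)^26 = 0.10411.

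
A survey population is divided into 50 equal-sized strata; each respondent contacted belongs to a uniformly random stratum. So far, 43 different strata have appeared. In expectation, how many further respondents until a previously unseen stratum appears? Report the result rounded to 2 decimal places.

Each respondent yields a new stratum with probability (50-43)/50 = 7/50, so the wait is geometric with mean 50/7.
E = 50/7 = 7.143.

7.14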